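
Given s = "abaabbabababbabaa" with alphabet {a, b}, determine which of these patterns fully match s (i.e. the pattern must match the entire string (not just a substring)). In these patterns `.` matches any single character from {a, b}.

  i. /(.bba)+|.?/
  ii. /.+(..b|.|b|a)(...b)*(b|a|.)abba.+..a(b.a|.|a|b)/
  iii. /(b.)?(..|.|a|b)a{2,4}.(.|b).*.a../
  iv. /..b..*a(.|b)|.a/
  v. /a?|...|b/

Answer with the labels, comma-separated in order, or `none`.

i → no match
ii → match
iii → no match
iv → no match
v → no match

ii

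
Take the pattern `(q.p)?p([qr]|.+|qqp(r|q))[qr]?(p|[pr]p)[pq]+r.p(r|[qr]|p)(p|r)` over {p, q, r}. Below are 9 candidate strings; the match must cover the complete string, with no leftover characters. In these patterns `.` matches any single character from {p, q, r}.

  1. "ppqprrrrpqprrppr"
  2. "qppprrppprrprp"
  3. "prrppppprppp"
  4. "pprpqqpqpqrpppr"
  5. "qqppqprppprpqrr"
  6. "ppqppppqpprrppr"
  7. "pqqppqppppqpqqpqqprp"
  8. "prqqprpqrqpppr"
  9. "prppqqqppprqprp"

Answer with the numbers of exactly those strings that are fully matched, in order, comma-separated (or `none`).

1, 2, 4, 6, 9

1 → match
2 → match
3 → no match
4 → match
5 → no match
6 → match
7 → no match
8 → no match
9 → match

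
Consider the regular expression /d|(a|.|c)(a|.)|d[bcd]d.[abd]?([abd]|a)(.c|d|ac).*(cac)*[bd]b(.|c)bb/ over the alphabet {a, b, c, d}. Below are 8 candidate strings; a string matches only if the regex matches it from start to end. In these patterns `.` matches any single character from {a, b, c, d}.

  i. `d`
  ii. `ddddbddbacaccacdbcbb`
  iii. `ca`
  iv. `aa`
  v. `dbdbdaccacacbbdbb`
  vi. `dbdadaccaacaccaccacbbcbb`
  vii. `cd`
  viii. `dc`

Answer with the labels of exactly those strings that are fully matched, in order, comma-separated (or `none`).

i. `d` → match
ii → match
iii. `ca` → match
iv. `aa` → match
v → match
vi → match
vii. `cd` → match
viii. `dc` → match

i, ii, iii, iv, v, vi, vii, viii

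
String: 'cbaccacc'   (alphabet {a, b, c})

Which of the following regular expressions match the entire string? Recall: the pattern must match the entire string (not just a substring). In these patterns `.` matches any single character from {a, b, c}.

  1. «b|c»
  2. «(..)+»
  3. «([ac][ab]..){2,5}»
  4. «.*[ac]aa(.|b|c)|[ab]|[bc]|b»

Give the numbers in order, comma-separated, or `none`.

2, 3

1 → no match
2 → match
3 → match
4 → no match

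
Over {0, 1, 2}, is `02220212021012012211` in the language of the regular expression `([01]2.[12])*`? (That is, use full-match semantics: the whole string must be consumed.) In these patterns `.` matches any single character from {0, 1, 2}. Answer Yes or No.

No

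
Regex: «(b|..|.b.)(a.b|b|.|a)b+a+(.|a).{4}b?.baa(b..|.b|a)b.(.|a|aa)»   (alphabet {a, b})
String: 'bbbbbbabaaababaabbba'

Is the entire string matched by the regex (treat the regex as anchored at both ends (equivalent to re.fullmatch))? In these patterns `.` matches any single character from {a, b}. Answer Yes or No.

No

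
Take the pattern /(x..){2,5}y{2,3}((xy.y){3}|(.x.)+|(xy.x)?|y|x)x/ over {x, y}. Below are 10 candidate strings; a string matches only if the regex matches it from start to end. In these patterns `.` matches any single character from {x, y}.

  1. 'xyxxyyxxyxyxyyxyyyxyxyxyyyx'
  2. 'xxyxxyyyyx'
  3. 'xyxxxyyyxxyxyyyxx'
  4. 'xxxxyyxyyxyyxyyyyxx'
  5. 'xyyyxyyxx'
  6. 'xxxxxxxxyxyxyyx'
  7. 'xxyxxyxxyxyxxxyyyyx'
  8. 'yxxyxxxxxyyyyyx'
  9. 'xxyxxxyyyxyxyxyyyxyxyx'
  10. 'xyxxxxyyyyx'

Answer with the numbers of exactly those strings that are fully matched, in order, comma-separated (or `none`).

1, 2, 4, 6, 7, 9, 10

1 → match
2 → match
3 → no match
4 → match
5 → no match
6 → match
7 → match
8 → no match — must start with 'x'
9 → match
10 → match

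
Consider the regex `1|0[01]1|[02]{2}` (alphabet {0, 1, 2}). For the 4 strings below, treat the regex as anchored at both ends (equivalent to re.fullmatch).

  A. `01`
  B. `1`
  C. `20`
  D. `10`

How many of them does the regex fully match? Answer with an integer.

2

A. `01` → no match
B. `1` → match
C. `20` → match
D. `10` → no match
Total matched: 2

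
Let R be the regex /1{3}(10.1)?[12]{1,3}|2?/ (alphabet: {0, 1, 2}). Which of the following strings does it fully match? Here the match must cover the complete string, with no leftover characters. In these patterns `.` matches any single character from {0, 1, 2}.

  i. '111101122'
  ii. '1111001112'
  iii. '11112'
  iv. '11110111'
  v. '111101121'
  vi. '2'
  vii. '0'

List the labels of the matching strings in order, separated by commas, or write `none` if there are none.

i, ii, iii, iv, v, vi

i → match
ii → match
iii → match
iv → match
v → match
vi → match
vii → no match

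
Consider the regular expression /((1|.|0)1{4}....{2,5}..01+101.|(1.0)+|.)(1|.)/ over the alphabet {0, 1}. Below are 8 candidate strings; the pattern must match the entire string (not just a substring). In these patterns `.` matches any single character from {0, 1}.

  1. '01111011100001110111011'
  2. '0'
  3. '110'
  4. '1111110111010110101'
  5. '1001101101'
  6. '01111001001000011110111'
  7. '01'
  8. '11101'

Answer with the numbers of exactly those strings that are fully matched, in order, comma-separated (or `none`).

4, 5, 6, 7

1 → no match
2 → no match
3 → no match
4 → match
5 → match
6 → match
7 → match
8 → no match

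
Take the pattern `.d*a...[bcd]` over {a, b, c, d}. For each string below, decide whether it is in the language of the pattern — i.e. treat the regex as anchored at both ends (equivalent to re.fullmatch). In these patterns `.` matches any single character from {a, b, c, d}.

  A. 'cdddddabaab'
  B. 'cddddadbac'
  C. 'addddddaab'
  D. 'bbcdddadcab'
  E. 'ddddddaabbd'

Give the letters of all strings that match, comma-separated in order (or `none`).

A, B, E

A → match
B → match
C → no match
D → no match
E → match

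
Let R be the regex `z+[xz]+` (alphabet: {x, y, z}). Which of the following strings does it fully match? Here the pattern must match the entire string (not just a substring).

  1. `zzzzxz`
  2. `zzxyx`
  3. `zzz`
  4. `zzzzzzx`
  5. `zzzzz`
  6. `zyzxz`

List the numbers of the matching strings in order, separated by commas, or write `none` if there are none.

1 → match
2 → no match
3 → match
4 → match
5 → match
6 → no match

1, 3, 4, 5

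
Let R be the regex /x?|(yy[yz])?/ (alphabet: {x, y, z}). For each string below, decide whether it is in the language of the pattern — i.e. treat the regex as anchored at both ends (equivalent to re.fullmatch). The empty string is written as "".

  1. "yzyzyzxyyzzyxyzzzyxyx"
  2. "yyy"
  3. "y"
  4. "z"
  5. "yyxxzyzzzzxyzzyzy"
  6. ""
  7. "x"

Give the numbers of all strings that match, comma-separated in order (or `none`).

2, 6, 7

1 → no match
2 → match
3 → no match
4 → no match
5 → no match
6 → match
7 → match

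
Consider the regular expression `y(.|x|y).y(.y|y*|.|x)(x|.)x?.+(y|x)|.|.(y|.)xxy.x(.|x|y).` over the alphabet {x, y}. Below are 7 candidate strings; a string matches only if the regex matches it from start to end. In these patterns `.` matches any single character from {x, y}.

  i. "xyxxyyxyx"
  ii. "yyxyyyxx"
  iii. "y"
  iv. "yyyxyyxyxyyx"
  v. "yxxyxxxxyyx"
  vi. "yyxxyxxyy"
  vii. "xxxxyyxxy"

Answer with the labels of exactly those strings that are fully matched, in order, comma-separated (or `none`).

i. "xyxxyyxyx" → match
ii. "yyxyyyxx" → match
iii. "y" → match
iv. "yyyxyyxyxyyx" → no match
v. "yxxyxxxxyyx" → match
vi. "yyxxyxxyy" → match
vii. "xxxxyyxxy" → match

i, ii, iii, v, vi, vii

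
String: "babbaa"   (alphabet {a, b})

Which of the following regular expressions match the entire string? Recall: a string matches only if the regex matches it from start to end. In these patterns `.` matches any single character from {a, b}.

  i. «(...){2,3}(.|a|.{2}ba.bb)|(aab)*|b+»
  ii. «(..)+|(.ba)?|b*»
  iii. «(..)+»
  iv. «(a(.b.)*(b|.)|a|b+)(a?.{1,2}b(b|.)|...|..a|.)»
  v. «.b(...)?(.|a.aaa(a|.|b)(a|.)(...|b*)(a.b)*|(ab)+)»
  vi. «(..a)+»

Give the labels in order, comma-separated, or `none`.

ii, iii

i → no match
ii → match
iii → match
iv → no match
v → no match
vi → no match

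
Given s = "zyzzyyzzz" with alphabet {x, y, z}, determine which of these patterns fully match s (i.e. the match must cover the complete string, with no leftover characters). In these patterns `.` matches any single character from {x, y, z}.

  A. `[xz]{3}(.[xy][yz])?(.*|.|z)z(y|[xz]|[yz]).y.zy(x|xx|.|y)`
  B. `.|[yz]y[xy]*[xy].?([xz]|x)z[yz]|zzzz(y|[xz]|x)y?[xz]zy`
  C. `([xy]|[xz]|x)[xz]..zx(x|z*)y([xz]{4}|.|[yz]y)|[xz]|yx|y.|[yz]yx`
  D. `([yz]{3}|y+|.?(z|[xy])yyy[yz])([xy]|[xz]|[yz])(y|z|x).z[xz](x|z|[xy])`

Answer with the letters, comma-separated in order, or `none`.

D

A → no match
B → no match
C → no match
D → match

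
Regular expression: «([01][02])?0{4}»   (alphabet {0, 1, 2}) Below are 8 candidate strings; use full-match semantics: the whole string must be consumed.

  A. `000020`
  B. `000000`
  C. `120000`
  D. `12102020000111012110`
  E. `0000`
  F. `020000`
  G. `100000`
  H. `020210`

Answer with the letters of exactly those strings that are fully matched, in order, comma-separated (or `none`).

A → no match
B → match
C → match
D → no match
E → match
F → match
G → match
H → no match

B, C, E, F, G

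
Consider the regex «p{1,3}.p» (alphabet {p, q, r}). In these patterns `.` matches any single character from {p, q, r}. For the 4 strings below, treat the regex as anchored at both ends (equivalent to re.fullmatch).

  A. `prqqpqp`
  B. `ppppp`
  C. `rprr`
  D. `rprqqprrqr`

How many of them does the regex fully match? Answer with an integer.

A. `prqqpqp` → no match
B. `ppppp` → match
C. `rprr` → no match — must start with `p`
D. `rprqqprrqr` → no match — must start with `p`
Total matched: 1

1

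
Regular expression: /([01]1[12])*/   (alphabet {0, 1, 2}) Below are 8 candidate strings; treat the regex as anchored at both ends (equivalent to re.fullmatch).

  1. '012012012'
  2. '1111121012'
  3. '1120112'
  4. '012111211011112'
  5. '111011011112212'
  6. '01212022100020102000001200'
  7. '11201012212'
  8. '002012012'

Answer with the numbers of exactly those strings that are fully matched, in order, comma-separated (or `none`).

1 → match
2 → no match
3 → no match
4 → no match
5 → no match
6 → no match
7 → no match
8 → no match

1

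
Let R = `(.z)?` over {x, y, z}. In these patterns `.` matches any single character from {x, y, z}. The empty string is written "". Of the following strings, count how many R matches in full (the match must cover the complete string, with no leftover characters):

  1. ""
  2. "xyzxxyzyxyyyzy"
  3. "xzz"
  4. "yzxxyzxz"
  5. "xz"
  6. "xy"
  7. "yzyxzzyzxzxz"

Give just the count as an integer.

2

1 → match
2 → no match
3 → no match
4 → no match
5 → match
6 → no match
7 → no match
Total matched: 2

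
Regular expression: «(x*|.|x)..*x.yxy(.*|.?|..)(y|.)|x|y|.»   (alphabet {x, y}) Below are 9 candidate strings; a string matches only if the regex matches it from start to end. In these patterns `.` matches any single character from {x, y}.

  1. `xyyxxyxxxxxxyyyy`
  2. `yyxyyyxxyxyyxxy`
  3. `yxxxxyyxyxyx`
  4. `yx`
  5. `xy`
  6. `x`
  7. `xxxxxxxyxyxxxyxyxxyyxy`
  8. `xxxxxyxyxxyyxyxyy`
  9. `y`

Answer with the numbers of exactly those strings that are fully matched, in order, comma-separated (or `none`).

1 → no match
2 → match
3. `yxxxxyyxyxyx` → match
4. `yx` → no match
5. `xy` → no match
6. `x` → match
7 → match
8 → match
9. `y` → match

2, 3, 6, 7, 8, 9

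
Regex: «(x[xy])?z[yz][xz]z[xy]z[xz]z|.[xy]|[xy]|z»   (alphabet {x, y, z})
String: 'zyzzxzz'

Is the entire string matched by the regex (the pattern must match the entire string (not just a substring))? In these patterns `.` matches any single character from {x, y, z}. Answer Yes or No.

No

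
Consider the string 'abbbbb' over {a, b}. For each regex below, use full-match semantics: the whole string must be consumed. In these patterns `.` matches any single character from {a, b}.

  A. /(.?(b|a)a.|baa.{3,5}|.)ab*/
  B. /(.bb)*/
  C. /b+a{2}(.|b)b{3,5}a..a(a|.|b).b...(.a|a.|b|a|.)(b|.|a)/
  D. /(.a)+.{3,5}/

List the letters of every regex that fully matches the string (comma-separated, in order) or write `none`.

A → no match
B → match
C → no match — must start with 'b'
D → no match

B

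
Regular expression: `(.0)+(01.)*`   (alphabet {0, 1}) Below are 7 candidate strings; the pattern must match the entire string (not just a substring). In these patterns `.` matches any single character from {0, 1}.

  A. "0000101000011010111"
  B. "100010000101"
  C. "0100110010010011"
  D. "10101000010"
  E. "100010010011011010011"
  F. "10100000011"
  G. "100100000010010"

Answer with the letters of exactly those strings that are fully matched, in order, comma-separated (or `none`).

D, E, F

A → no match
B. "100010000101" → no match
C → no match
D. "10101000010" → match
E → match
F. "10100000011" → match
G → no match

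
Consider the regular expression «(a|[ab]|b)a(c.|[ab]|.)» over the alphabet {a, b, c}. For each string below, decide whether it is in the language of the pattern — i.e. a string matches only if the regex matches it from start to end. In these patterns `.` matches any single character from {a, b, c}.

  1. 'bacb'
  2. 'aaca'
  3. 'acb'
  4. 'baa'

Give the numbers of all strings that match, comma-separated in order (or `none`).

1, 2, 4

1 → match
2 → match
3 → no match
4 → match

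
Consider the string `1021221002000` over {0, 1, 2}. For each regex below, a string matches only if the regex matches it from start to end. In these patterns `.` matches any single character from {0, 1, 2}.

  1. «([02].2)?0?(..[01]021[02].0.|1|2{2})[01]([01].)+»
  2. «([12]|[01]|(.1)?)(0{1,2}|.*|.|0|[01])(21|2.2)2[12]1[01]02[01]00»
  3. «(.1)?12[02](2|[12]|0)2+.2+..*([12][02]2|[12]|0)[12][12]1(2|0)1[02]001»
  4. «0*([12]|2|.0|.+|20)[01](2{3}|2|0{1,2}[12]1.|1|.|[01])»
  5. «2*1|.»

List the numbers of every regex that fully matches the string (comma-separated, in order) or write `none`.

2, 4

1 → no match
2 → match
3 → no match — must end with `001`
4 → match
5 → no match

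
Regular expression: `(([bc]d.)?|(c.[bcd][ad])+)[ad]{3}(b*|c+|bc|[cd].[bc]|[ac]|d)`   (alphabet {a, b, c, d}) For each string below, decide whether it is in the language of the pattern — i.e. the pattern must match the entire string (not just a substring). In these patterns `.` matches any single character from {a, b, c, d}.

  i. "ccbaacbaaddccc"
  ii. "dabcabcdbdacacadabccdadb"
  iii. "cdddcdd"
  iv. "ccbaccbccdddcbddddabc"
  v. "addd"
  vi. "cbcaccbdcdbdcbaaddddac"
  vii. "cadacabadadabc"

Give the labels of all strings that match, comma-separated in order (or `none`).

i → no match
ii → no match
iii → no match
iv → no match
v → match
vi → no match
vii → no match

v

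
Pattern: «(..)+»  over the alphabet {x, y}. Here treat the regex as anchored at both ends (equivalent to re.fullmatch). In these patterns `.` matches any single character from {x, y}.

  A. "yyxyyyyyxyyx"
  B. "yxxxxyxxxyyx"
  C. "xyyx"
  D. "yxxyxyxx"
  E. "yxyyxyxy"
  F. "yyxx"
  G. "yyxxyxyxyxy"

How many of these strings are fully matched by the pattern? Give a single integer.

6

A → match
B → match
C → match
D → match
E → match
F → match
G → no match
Total matched: 6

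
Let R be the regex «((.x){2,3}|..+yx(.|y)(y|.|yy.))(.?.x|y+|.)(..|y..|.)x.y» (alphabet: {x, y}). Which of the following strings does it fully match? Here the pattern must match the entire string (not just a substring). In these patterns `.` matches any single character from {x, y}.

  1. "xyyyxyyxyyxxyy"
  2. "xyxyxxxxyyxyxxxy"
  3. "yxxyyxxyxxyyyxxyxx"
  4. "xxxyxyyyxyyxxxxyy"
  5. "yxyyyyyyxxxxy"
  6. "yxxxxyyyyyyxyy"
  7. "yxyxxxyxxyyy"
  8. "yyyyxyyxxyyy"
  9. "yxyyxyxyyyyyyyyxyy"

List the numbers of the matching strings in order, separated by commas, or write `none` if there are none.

1, 4, 9

1 → match
2 → no match
3 → no match — must end with "y"
4 → match
5 → no match
6 → no match
7. "yxyxxxyxxyyy" → no match
8. "yyyyxyyxxyyy" → no match
9 → match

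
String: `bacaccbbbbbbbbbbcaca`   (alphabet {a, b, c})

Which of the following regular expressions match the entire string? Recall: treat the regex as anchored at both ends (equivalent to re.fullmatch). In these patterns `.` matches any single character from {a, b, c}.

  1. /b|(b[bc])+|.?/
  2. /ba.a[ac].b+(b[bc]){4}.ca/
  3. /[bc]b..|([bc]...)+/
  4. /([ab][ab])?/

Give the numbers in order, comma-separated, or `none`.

1 → no match
2 → match
3 → match
4 → no match

2, 3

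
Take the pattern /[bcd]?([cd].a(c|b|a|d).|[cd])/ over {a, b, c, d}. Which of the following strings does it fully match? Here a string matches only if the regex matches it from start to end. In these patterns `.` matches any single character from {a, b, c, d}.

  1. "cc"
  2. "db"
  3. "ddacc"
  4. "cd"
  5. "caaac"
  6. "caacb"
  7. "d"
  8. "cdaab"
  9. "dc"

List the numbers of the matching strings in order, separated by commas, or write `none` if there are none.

1 → match
2 → no match
3 → match
4 → match
5 → match
6 → match
7 → match
8 → match
9 → match

1, 3, 4, 5, 6, 7, 8, 9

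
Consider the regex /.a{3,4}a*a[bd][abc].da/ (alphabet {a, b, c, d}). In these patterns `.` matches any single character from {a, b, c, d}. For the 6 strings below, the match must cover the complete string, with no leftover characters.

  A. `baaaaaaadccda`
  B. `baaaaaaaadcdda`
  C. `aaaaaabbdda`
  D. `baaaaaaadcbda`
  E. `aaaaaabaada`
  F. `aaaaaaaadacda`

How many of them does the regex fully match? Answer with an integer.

6

A → match
B → match
C → match
D → match
E → match
F → match
Total matched: 6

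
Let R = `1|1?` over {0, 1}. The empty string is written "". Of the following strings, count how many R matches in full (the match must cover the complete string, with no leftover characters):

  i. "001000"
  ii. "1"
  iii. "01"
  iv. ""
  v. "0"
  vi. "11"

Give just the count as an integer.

2

i → no match
ii → match
iii → no match
iv → match
v → no match
vi → no match
Total matched: 2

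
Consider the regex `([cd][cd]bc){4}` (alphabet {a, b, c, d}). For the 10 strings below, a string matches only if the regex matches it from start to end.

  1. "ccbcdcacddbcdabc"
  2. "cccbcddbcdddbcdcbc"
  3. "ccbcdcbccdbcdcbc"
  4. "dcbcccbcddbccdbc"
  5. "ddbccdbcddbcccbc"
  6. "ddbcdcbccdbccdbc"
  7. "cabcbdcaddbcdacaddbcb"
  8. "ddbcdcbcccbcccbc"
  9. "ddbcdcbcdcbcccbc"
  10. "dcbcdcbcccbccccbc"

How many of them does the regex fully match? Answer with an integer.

6

1 → no match
2 → no match
3 → match
4 → match
5 → match
6 → match
7 → no match — must end with "bc"
8 → match
9 → match
10 → no match
Total matched: 6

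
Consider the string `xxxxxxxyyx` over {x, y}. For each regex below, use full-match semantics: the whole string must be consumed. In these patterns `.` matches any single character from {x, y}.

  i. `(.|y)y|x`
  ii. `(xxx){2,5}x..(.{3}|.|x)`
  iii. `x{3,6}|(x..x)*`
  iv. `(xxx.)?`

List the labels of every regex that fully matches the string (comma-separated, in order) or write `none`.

i → no match
ii → match
iii → no match
iv → no match

ii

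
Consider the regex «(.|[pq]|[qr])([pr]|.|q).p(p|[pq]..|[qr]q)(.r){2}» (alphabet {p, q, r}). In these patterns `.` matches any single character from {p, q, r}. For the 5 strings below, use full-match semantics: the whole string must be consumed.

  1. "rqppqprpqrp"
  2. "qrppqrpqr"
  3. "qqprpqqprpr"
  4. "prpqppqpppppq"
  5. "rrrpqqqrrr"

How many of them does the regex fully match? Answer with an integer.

1

1. "rqppqprpqrp" → no match — must end with "r"
2. "qrppqrpqr" → no match
3. "qqprpqqprpr" → no match
4 → no match — must end with "r"
5. "rrrpqqqrrr" → match
Total matched: 1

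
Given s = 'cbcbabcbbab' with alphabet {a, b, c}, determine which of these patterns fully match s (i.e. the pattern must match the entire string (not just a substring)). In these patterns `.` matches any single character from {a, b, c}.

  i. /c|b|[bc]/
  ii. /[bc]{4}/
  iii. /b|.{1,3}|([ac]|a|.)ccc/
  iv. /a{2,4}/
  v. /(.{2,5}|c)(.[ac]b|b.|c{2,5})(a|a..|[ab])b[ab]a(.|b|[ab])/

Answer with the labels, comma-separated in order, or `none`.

v

i → no match
ii → no match
iii → no match
iv → no match — must start with 'a'
v → match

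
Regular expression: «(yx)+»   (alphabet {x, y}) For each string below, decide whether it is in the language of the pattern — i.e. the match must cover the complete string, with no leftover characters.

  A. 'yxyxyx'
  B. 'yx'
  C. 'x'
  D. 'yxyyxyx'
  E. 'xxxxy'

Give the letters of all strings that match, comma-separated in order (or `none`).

A → match
B → match
C → no match — must start with 'yx'
D → no match
E → no match — must start with 'yx'

A, B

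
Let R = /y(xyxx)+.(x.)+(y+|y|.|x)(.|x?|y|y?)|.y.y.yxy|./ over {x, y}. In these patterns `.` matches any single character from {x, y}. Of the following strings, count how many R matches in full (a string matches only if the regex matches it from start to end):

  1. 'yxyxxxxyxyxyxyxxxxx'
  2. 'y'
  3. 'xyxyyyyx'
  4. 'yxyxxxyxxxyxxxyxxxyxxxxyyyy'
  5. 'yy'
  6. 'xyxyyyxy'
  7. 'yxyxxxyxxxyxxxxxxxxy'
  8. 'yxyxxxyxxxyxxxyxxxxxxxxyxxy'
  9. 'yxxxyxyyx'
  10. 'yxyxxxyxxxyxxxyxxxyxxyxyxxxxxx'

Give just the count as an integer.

1 → match
2. 'y' → match
3. 'xyxyyyyx' → no match
4 → match
5. 'yy' → no match
6. 'xyxyyyxy' → match
7 → match
8 → match
9. 'yxxxyxyyx' → no match
10 → match
Total matched: 7

7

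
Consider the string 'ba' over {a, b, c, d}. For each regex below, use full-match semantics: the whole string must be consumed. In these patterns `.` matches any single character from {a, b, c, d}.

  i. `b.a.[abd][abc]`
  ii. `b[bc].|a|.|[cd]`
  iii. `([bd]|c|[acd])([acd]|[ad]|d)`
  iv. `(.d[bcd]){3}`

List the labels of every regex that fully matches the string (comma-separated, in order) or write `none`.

iii

i → no match
ii → no match
iii → match
iv → no match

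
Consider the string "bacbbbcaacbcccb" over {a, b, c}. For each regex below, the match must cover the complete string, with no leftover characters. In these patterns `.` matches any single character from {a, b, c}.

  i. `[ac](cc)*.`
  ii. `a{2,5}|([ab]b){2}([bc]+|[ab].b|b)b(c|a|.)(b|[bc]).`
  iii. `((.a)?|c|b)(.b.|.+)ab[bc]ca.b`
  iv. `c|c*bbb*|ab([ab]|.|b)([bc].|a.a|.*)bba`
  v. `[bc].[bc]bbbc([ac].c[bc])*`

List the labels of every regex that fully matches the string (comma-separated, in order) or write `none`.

i → no match
ii → no match
iii → no match
iv → no match
v → match

v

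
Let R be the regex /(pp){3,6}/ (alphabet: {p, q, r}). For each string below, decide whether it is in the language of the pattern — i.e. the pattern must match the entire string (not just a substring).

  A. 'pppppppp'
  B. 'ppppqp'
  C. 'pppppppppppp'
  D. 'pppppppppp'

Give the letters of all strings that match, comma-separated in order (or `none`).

A, C, D

A → match
B → no match — must end with 'pp'
C → match
D → match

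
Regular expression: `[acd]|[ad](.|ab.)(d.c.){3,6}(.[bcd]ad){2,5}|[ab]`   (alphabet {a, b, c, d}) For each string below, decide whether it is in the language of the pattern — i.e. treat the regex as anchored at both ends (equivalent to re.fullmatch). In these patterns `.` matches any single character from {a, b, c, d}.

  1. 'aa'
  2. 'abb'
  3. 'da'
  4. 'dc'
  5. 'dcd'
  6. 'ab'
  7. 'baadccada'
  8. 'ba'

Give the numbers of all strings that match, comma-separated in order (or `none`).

none

1 → no match
2 → no match
3 → no match
4 → no match
5 → no match
6 → no match
7 → no match
8 → no match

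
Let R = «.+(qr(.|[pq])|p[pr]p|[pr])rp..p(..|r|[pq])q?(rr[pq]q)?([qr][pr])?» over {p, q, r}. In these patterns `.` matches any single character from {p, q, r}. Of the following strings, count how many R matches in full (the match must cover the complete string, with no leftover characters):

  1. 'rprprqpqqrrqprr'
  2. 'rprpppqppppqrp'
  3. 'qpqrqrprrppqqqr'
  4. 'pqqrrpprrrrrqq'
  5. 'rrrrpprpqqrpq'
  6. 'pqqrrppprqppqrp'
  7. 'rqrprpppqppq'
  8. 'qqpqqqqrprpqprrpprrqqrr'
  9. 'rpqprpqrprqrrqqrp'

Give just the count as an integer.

1 → no match
2 → no match
3 → match
4 → no match
5 → no match
6 → no match
7 → no match
8 → no match
9 → match
Total matched: 2

2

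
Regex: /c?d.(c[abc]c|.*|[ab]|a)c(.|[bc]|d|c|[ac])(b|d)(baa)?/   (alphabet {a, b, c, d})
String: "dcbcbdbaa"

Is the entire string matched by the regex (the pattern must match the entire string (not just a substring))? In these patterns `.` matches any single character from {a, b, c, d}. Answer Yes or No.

Yes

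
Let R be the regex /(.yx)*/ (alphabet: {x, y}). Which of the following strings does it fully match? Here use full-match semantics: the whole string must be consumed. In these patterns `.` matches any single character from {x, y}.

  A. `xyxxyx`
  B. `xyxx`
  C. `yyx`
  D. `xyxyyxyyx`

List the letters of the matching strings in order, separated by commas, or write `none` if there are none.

A, C, D

A → match
B → no match
C → match
D → match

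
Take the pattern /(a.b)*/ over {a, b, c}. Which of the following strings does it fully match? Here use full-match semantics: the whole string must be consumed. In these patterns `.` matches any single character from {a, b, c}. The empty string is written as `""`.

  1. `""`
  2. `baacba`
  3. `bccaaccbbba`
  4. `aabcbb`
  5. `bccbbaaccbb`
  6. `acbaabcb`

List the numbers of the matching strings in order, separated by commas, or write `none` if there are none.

1 → match
2 → no match
3 → no match
4 → no match
5 → no match
6 → no match

1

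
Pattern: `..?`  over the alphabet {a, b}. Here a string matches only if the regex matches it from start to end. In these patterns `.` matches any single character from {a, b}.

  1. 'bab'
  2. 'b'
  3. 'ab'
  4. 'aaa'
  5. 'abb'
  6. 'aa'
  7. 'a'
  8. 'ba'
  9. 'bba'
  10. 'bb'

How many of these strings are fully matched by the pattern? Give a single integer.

1 → no match
2 → match
3 → match
4 → no match
5 → no match
6 → match
7 → match
8 → match
9 → no match
10 → match
Total matched: 6

6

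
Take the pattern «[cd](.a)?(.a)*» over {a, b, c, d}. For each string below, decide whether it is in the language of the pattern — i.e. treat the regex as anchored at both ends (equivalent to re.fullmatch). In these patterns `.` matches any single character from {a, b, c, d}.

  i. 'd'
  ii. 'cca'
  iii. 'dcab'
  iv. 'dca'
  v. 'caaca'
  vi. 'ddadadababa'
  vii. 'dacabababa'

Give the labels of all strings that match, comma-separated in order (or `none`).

i, ii, iv, v, vi

i → match
ii → match
iii → no match
iv → match
v → match
vi → match
vii → no match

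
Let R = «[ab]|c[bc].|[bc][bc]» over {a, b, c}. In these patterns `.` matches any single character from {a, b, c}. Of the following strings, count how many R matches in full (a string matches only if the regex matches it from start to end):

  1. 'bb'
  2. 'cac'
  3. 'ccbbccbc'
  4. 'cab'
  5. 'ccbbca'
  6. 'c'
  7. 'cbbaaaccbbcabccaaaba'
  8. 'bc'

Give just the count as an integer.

1 → match
2 → no match
3 → no match
4 → no match
5 → no match
6 → no match
7 → no match
8 → match
Total matched: 2

2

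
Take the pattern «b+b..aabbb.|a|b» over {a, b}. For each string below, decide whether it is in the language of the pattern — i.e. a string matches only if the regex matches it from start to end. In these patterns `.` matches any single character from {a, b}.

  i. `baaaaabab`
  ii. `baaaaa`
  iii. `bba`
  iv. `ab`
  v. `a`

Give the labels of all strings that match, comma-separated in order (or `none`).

i → no match
ii → no match
iii → no match
iv → no match
v → match

v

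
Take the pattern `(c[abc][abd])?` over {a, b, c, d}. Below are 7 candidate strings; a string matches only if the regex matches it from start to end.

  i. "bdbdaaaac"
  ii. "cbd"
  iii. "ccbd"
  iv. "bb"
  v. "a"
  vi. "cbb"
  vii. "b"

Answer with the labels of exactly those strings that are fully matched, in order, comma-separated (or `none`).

i → no match
ii → match
iii → no match
iv → no match
v → no match
vi → match
vii → no match

ii, vi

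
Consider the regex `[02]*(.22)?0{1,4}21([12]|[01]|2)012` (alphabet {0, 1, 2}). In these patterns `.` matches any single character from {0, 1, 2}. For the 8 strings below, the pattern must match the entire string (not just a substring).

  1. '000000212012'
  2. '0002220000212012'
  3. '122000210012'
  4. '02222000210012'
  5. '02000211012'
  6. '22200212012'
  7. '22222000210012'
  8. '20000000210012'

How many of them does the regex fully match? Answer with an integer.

8

1 → match
2 → match
3 → match
4 → match
5 → match
6 → match
7 → match
8 → match
Total matched: 8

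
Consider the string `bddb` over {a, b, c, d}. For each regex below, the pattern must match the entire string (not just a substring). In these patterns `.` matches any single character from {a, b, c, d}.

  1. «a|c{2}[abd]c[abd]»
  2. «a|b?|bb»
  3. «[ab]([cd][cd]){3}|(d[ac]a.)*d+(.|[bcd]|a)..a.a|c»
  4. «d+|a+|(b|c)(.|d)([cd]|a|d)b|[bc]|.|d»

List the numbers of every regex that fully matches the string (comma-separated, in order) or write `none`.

4

1 → no match
2 → no match
3 → no match
4 → match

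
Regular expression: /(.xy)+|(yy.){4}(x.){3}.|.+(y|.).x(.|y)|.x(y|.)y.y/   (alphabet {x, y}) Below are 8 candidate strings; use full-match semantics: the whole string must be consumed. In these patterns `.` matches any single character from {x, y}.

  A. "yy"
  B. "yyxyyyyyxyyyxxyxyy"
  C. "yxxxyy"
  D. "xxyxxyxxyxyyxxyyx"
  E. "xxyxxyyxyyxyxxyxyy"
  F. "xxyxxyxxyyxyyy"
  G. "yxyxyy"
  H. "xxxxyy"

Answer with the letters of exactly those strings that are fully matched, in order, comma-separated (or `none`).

A. "yy" → no match
B → no match
C. "yxxxyy" → no match
D → no match
E → no match
F → no match
G. "yxyxyy" → no match
H. "xxxxyy" → no match

none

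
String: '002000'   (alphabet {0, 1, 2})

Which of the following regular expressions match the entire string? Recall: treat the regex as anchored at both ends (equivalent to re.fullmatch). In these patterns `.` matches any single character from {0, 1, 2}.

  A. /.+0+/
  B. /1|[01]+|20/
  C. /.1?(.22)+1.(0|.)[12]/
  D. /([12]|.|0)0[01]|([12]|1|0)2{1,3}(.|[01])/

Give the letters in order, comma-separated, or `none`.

A

A → match
B → no match
C → no match
D → no match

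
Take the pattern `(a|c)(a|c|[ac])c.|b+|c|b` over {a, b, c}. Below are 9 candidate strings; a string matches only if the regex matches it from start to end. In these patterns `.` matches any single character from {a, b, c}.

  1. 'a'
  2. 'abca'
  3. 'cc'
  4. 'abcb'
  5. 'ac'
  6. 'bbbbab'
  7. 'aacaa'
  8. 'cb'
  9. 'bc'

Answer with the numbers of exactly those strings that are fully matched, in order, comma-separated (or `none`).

1 → no match
2 → no match
3 → no match
4 → no match
5 → no match
6 → no match
7 → no match
8 → no match
9 → no match

none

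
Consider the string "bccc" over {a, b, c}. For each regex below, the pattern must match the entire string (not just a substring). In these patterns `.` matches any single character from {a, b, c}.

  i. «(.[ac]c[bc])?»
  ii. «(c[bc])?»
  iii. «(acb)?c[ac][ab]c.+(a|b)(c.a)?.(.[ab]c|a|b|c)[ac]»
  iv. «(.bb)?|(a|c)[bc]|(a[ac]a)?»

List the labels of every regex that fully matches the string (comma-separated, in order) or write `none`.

i → match
ii → no match
iii → no match
iv → no match

i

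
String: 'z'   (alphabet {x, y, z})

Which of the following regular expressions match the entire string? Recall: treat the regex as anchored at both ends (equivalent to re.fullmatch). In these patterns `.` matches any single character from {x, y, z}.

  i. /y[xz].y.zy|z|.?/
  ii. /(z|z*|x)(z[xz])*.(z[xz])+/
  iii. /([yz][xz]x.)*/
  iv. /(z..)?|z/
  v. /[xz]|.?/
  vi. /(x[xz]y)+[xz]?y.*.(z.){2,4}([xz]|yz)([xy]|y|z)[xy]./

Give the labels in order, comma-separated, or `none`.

i → match
ii → no match
iii → no match
iv → match
v → match
vi → no match — must start with 'x'

i, iv, v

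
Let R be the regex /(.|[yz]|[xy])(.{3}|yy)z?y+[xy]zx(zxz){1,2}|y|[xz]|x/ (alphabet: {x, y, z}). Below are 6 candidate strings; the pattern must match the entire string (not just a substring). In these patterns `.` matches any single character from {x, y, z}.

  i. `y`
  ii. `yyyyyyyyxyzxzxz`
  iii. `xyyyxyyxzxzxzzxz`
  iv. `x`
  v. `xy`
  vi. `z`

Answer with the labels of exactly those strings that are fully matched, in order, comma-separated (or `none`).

i, iv, vi

i → match
ii → no match
iii → no match
iv → match
v → no match
vi → match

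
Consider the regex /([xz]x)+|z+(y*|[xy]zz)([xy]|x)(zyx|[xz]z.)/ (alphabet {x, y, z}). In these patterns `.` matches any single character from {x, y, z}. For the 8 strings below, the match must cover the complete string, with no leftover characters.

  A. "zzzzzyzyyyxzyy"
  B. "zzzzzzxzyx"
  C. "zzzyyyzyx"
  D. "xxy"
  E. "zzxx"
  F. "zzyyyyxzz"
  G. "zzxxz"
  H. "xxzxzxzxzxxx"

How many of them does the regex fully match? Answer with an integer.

4

A → no match
B. "zzzzzzxzyx" → match
C. "zzzyyyzyx" → match
D. "xxy" → no match
E. "zzxx" → no match
F. "zzyyyyxzz" → match
G. "zzxxz" → no match
H. "xxzxzxzxzxxx" → match
Total matched: 4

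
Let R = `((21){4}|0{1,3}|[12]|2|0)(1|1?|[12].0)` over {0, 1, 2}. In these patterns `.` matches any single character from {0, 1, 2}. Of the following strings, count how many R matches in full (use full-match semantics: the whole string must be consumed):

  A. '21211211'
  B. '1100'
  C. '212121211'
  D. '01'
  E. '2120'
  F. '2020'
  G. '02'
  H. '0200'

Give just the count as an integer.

5

A → no match
B → match
C → match
D → match
E → match
F → no match
G → no match
H → match
Total matched: 5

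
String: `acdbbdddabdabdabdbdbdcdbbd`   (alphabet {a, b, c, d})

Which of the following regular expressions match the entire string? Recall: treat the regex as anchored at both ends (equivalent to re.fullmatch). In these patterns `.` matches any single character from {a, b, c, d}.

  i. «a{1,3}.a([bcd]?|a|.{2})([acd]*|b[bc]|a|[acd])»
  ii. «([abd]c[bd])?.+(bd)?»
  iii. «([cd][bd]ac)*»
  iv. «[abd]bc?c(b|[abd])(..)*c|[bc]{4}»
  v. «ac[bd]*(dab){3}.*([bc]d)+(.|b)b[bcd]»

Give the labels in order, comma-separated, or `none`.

ii, v

i → no match
ii → match
iii → no match
iv → no match
v → match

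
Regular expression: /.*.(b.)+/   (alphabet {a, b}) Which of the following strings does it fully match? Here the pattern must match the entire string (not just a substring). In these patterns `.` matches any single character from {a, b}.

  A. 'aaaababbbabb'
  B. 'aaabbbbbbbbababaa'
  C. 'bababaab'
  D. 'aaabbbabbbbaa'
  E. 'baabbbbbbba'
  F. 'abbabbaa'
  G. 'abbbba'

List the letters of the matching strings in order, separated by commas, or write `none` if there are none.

A. 'aaaababbbabb' → match
B → no match
C. 'bababaab' → no match
D → no match
E. 'baabbbbbbba' → match
F. 'abbabbaa' → no match
G. 'abbbba' → match

A, E, G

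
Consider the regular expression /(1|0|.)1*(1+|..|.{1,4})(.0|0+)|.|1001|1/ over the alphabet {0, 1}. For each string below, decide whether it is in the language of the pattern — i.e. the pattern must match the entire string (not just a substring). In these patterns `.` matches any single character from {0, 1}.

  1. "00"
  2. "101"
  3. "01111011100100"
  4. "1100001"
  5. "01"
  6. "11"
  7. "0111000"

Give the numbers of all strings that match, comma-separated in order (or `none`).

7

1 → no match
2 → no match
3 → no match
4 → no match
5 → no match
6 → no match
7 → match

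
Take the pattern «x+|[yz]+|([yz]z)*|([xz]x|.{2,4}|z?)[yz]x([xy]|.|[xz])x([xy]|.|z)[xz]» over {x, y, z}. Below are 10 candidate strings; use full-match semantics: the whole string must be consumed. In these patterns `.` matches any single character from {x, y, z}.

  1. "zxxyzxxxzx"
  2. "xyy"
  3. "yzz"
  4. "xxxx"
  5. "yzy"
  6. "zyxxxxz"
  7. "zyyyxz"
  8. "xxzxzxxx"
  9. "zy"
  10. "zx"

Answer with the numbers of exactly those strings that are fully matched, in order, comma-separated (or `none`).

1, 3, 4, 5, 6, 8, 9

1 → match
2 → no match
3 → match
4 → match
5 → match
6 → match
7 → no match
8 → match
9 → match
10 → no match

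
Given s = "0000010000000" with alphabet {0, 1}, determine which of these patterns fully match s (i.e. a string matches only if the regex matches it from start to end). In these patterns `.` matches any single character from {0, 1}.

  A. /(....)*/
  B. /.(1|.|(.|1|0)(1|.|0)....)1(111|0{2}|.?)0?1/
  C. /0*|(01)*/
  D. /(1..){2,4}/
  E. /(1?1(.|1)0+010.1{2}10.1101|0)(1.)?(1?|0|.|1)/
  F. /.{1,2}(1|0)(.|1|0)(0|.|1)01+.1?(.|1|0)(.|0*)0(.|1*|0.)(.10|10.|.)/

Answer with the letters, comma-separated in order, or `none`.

F

A → no match
B → no match — must end with "1"
C → no match
D → no match — must start with "1"
E → no match
F → match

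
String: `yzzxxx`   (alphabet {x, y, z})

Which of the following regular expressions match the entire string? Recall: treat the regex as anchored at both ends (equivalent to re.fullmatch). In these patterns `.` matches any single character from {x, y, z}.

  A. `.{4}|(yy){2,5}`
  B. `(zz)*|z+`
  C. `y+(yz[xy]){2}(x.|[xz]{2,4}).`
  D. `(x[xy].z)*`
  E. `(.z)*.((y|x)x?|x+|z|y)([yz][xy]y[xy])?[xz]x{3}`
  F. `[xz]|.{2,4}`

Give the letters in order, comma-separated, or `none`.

E

A → no match
B → no match
C → no match
D → no match
E → match
F → no match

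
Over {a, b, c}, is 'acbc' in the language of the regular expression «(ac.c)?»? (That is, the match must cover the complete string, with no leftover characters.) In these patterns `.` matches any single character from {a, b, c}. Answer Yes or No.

Yes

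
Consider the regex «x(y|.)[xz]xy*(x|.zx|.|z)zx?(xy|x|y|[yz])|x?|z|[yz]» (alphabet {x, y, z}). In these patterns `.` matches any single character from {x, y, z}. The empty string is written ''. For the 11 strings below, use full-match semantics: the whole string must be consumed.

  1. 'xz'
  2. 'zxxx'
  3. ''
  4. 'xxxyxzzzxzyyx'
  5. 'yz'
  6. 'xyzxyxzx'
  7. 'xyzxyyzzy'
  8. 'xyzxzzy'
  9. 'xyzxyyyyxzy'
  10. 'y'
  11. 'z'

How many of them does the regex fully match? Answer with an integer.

7

1. 'xz' → no match
2. 'zxxx' → no match
3. '' → match
4 → no match
5. 'yz' → no match
6. 'xyzxyxzx' → match
7. 'xyzxyyzzy' → match
8. 'xyzxzzy' → match
9. 'xyzxyyyyxzy' → match
10. 'y' → match
11. 'z' → match
Total matched: 7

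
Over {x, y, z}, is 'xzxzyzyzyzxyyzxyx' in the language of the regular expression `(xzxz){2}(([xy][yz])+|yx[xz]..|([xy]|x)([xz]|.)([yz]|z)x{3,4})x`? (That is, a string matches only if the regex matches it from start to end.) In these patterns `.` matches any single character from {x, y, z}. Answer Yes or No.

No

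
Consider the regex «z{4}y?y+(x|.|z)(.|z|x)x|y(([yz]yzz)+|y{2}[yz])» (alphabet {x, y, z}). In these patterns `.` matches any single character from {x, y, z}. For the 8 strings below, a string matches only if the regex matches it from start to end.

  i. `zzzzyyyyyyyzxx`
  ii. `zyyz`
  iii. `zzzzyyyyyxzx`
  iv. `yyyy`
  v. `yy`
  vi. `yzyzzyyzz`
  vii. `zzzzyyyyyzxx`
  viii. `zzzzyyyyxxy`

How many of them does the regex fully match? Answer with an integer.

i → match
ii → no match
iii → match
iv → match
v → no match
vi → match
vii → match
viii → no match
Total matched: 5

5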